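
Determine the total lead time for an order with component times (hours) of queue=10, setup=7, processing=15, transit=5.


Lead time = queue + setup + processing + transit
= 10 + 7 + 15 + 5
= 37 hours


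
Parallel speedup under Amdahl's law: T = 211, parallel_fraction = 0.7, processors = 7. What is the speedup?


Amdahl's law: T_p = T × ((1-p) + p/N)
= 211 × ((1-0.7) + 0.7/7)
= 211 × (0.30 + 0.1000)
= 211 × 0.4000
= 84.40
Speedup = 211/84.40
= 2.50×


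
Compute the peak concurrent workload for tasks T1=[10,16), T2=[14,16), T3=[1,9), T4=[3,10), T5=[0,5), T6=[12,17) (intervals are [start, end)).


Check each time point for overlaps:
  t=3: 3 tasks active (T3, T4, T5)
Max concurrent = 3


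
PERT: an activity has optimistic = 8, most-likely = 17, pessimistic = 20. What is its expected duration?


te = (o + 4m + p) / 6
= (8 + 4×17 + 20) / 6
= (8 + 68 + 20) / 6
= 96 / 6
= 16.00


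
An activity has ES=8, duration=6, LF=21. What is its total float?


EF = ES + duration = 8 + 6 = 14
LS = LF - duration = 21 - 6 = 15
Total Float = LF - EF = 21 - 14
(or LS - ES = 15 - 8)
= 7


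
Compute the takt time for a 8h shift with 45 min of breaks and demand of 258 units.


Available = 8×60 - 45 = 435 min
Takt time = 435 / 258
= 1.69 min/unit


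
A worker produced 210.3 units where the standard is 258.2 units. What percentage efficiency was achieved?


Efficiency = (actual / standard) × 100
= (210.3 / 258.2) × 100
= 81.4%


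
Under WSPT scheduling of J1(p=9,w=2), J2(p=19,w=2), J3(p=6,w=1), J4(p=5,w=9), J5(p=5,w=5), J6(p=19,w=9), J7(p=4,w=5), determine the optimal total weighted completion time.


WSPT order (by p/w): J4 → J7 → J5 → J6 → J1 → J3 → J2
  J4: C=5, w·C=9×5=45
  J7: C=9, w·C=5×9=45
  J5: C=14, w·C=5×14=70
  J6: C=33, w·C=9×33=297
  J1: C=42, w·C=2×42=84
  J3: C=48, w·C=1×48=48
  J2: C=67, w·C=2×67=134
Σ w·C = 723
= 723


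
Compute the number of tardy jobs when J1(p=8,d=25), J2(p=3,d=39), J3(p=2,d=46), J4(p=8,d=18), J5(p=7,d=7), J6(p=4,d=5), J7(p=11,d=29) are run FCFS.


Completion vs due date:
  J1: C=8, d=25 → on time
  J2: C=11, d=39 → on time
  J3: C=13, d=46 → on time
  J4: C=21, d=18 → TARDY
  J5: C=28, d=7 → TARDY
  J6: C=32, d=5 → TARDY
  J7: C=43, d=29 → TARDY
Tardy jobs: J4, J5, J6, J7
Count = 4


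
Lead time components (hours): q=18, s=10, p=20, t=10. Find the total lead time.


Lead time = queue + setup + processing + transit
= 18 + 10 + 20 + 10
= 58 hours


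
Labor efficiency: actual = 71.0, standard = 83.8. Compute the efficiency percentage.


Efficiency = (actual / standard) × 100
= (71.0 / 83.8) × 100
= 84.7%


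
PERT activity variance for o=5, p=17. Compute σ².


σ² = ((p - o) / 6)² = (p - o)² / 36
= (17 - 5)² / 36
= 12² / 36
= 144 / 36
= 4.0000


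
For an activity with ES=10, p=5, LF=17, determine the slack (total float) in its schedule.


EF = ES + duration = 10 + 5 = 15
LS = LF - duration = 17 - 5 = 12
Total Float = LF - EF = 17 - 15
(or LS - ES = 12 - 10)
= 2


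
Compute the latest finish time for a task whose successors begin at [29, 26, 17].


LF = min of all successor start times
Successors start at: [29, 26, 17]
LF = min(29, 26, 17)
= 17


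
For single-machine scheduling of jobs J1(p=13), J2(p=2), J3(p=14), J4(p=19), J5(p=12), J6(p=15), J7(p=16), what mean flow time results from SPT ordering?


SPT order: J2 → J5 → J1 → J3 → J6 → J7 → J4
Completion times:
  J2: C=2
  J5: C=14
  J1: C=27
  J3: C=41
  J6: C=56
  J7: C=72
  J4: C=91
Sum = 303, n = 7
Mean flow = 303/7
= 43.29


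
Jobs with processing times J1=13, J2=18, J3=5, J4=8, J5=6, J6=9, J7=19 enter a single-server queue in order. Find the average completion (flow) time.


Completion times:
  J1: completes at 13
  J2: completes at 31
  J3: completes at 36
  J4: completes at 44
  J5: completes at 50
  J6: completes at 59
  J7: completes at 78
Sum = 311
Average = 311/7
= 44.43


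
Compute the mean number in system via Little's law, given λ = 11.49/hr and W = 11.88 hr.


Little's law: L = λ × W
= 11.49 × 11.88
= 136.50


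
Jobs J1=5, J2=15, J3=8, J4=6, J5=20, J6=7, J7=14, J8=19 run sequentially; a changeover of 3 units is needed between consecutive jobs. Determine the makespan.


Makespan = Σ processing + (n-1) × setup
= (5 + 15 + 8 + 6 + 20 + 7 + 14 + 19) + (8-1)×3
= 94 + 21
= 115 time units


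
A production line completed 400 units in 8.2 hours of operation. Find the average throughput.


Throughput = units / time
= 400 / 8.2
= 48.8 units/hour


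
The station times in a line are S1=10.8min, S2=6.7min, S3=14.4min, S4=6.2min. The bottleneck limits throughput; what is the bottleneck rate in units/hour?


Bottleneck = longest station time
Station times: [10.8, 6.7, 14.4, 6.2]
Max = 14.4 min
Rate = 60 / 14.4
= 4.17 units/hour (bottleneck: 14.4min)


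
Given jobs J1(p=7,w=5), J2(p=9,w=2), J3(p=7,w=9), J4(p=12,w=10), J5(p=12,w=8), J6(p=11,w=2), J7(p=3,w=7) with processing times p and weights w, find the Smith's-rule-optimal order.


WSPT (Smith's rule): sort by p/w ascending
  J7: p/w = 3/7 = 0.429
  J3: p/w = 7/9 = 0.778
  J4: p/w = 12/10 = 1.200
  J1: p/w = 7/5 = 1.400
  J5: p/w = 12/8 = 1.500
  J2: p/w = 9/2 = 4.500
  J6: p/w = 11/2 = 5.500
Order: J7 → J3 → J4 → J1 → J5 → J2 → J6


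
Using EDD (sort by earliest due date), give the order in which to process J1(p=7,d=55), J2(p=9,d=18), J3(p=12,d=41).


EDD: sort by earliest due date
  J2: d=18, p=9
  J3: d=41, p=12
  J1: d=55, p=7
Order: J2 → J3 → J1


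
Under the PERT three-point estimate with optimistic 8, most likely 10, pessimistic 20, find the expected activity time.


te = (o + 4m + p) / 6
= (8 + 4×10 + 20) / 6
= (8 + 40 + 20) / 6
= 68 / 6
= 11.33


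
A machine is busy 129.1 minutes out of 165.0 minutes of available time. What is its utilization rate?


Utilization = busy / total × 100
= 129.1 / 165.0 × 100
= 78.2%


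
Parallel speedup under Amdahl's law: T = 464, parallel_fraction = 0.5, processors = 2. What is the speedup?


Amdahl's law: T_p = T × ((1-p) + p/N)
= 464 × ((1-0.5) + 0.5/2)
= 464 × (0.50 + 0.2500)
= 464 × 0.7500
= 348.00
Speedup = 464/348.00
= 1.33×


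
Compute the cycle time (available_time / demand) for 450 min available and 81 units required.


Cycle time = available time / demand
= 450 / 81
= 5.56 min/unit


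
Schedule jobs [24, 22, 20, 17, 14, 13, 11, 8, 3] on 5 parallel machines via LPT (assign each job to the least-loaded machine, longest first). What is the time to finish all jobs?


Jobs (LPT sorted): [24, 22, 20, 17, 14, 13, 11, 8, 3]
Machines: 5
  J=24 → Machine 1 (load: 0+24=24)
  J=22 → Machine 2 (load: 0+22=22)
  J=20 → Machine 3 (load: 0+20=20)
  J=17 → Machine 4 (load: 0+17=17)
  J=14 → Machine 5 (load: 0+14=14)
  J=13 → Machine 5 (load: 14+13=27)
  J=11 → Machine 4 (load: 17+11=28)
  J=8 → Machine 3 (load: 20+8=28)
  J=3 → Machine 2 (load: 22+3=25)
Machine loads: [24, 25, 28, 28, 27]
Makespan = max = 28 time units


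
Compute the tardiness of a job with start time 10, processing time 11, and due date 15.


Completion = start + processing = 10 + 11 = 21
Tardiness = max(0, C - d) = max(0, 21 - 15)
= max(0, 6)
= 6


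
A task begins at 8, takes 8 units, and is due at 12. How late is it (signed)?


Completion = 8 + 8 = 16
Lateness = C - d = 16 - 12
= 4


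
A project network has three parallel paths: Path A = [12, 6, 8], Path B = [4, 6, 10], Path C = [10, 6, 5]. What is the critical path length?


Path A: 12 + 6 + 8 = 26
Path B: 4 + 6 + 10 = 20
Path C: 10 + 6 + 5 = 21
Critical path = longest = max(26, 20, 21)
= 26 (Path A)


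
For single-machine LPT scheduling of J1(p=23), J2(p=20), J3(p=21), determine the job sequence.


LPT: sort by longest processing time first
  J1: p=23
  J3: p=21
  J2: p=20
Order: J1 → J3 → J2


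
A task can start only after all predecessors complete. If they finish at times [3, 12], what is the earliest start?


ES = max of all predecessor completion times
Predecessors: [3, 12]
ES = max(3, 12)
= 12


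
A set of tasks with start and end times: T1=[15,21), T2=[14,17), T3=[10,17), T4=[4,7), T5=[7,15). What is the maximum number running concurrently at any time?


Check each time point for overlaps:
  t=14: 3 tasks active (T2, T3, T5)
Max concurrent = 3


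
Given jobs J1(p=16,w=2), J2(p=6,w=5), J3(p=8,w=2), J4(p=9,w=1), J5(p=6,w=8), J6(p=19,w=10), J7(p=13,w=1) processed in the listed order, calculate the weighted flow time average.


Completion times:
  J1: C=16, w×C=2×16=32
  J2: C=22, w×C=5×22=110
  J3: C=30, w×C=2×30=60
  J4: C=39, w×C=1×39=39
  J5: C=45, w×C=8×45=360
  J6: C=64, w×C=10×64=640
  J7: C=77, w×C=1×77=77
Sum w×C = 1318
Sum w = 29
Weighted avg = 1318/29
= 45.45


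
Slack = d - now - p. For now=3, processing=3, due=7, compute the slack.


Slack = due - current_time - processing
= 7 - 3 - 3
= 1


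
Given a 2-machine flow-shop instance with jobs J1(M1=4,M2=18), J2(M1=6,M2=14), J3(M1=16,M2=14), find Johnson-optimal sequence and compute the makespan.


Johnson's rule:
Group 1 (M1≤M2, sort by M1): ['J1', 'J2']
Group 2 (M1>M2, sort desc M2): ['J3']
Sequence: J1 → J2 → J3
Makespan calculation:
  J1: M1 done=4, M2 done=22
  J2: M1 done=10, M2 done=36
  J3: M1 done=26, M2 done=50
= Sequence: J1 → J2 → J3, Makespan: 50


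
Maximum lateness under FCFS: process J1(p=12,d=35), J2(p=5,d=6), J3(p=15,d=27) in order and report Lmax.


Lateness per job (L = C - d):
  J1: C=12, d=35, L=-23
  J2: C=17, d=6, L=11
  J3: C=32, d=27, L=5
Lmax = max(-23, 11, 5)
= 11


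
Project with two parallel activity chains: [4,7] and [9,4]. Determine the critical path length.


Path A: 4 + 7 = 11
Path B: 9 + 4 = 13
Critical path = longest = max(11, 13)
= 13 (Path B)


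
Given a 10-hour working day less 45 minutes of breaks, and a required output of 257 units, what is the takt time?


Available = 10×60 - 45 = 555 min
Takt time = 555 / 257
= 2.16 min/unit


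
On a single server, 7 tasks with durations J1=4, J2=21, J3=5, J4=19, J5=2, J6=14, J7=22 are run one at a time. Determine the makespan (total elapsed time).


Sequential makespan: sum all processing times
= 4 + 21 + 5 + 19 + 2 + 14 + 22
= 87 time units


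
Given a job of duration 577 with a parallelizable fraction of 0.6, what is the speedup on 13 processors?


Amdahl's law: T_p = T × ((1-p) + p/N)
= 577 × ((1-0.6) + 0.6/13)
= 577 × (0.40 + 0.0462)
= 577 × 0.4462
= 257.43
Speedup = 577/257.43
= 2.24×


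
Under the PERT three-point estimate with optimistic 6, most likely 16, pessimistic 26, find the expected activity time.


te = (o + 4m + p) / 6
= (6 + 4×16 + 26) / 6
= (6 + 64 + 26) / 6
= 96 / 6
= 16.00


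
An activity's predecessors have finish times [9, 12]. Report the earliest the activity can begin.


ES = max of all predecessor completion times
Predecessors: [9, 12]
ES = max(9, 12)
= 12


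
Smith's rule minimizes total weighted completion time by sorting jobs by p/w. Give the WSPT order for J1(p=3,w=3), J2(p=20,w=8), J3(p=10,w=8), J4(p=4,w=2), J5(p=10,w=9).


WSPT (Smith's rule): sort by p/w ascending
  J1: p/w = 3/3 = 1.000
  J5: p/w = 10/9 = 1.111
  J3: p/w = 10/8 = 1.250
  J4: p/w = 4/2 = 2.000
  J2: p/w = 20/8 = 2.500
Order: J1 → J5 → J3 → J4 → J2


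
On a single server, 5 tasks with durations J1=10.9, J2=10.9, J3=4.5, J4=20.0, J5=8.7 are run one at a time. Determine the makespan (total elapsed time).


Sequential makespan: sum all processing times
= 10.9 + 10.9 + 4.5 + 20.0 + 8.7
= 55.0 time units


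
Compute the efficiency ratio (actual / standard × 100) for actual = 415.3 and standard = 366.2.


Efficiency = (actual / standard) × 100
= (415.3 / 366.2) × 100
= 113.4%


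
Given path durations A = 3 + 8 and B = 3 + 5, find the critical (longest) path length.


Path A: 3 + 8 = 11
Path B: 3 + 5 = 8
Critical path = longest = max(11, 8)
= 11 (Path A)


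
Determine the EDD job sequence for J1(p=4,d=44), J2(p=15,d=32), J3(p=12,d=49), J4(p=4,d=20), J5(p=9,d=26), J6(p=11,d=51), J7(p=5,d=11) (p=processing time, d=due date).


EDD: sort by earliest due date
  J7: d=11, p=5
  J4: d=20, p=4
  J5: d=26, p=9
  J2: d=32, p=15
  J1: d=44, p=4
  J3: d=49, p=12
  J6: d=51, p=11
Order: J7 → J4 → J5 → J2 → J1 → J3 → J6


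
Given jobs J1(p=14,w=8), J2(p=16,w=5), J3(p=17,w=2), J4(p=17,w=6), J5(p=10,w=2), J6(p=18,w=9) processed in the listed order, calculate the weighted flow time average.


Completion times:
  J1: C=14, w×C=8×14=112
  J2: C=30, w×C=5×30=150
  J3: C=47, w×C=2×47=94
  J4: C=64, w×C=6×64=384
  J5: C=74, w×C=2×74=148
  J6: C=92, w×C=9×92=828
Sum w×C = 1716
Sum w = 32
Weighted avg = 1716/32
= 53.62


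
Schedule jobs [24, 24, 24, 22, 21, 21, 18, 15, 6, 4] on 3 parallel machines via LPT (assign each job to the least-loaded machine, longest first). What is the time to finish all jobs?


Jobs (LPT sorted): [24, 24, 24, 22, 21, 21, 18, 15, 6, 4]
Machines: 3
  J=24 → Machine 1 (load: 0+24=24)
  J=24 → Machine 2 (load: 0+24=24)
  J=24 → Machine 3 (load: 0+24=24)
  J=22 → Machine 1 (load: 24+22=46)
  J=21 → Machine 2 (load: 24+21=45)
  J=21 → Machine 3 (load: 24+21=45)
  J=18 → Machine 2 (load: 45+18=63)
  J=15 → Machine 3 (load: 45+15=60)
  J=6 → Machine 1 (load: 46+6=52)
  J=4 → Machine 1 (load: 52+4=56)
Machine loads: [56, 63, 60]
Makespan = max = 63 time units


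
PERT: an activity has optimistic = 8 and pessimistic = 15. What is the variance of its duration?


σ² = ((p - o) / 6)² = (p - o)² / 36
= (15 - 8)² / 36
= 7² / 36
= 49 / 36
= 1.3611


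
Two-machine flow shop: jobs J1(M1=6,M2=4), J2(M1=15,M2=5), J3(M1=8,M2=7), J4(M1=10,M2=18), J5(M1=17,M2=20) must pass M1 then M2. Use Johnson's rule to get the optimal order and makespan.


Johnson's rule:
Group 1 (M1≤M2, sort by M1): ['J4', 'J5']
Group 2 (M1>M2, sort desc M2): ['J3', 'J2', 'J1']
Sequence: J4 → J5 → J3 → J2 → J1
Makespan calculation:
  J4: M1 done=10, M2 done=28
  J5: M1 done=27, M2 done=48
  J3: M1 done=35, M2 done=55
  J2: M1 done=50, M2 done=60
  J1: M1 done=56, M2 done=64
= Sequence: J4 → J5 → J3 → J2 → J1, Makespan: 64


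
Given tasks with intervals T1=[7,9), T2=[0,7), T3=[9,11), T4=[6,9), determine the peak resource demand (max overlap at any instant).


Check each time point for overlaps:
  t=6: 2 tasks active (T2, T4)
Max concurrent = 2


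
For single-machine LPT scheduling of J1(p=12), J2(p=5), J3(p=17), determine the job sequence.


LPT: sort by longest processing time first
  J3: p=17
  J1: p=12
  J2: p=5
Order: J3 → J1 → J2


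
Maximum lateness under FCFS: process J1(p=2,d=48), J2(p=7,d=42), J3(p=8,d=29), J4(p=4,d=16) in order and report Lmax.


Lateness per job (L = C - d):
  J1: C=2, d=48, L=-46
  J2: C=9, d=42, L=-33
  J3: C=17, d=29, L=-12
  J4: C=21, d=16, L=5
Lmax = max(-46, -33, -12, 5)
= 5


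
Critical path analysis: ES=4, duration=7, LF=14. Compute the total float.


EF = ES + duration = 4 + 7 = 11
LS = LF - duration = 14 - 7 = 7
Total Float = LF - EF = 14 - 11
(or LS - ES = 7 - 4)
= 3


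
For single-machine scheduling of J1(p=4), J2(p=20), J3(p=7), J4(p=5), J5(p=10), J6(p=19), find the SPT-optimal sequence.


SPT: sort by shortest processing time
  J1: p=4
  J4: p=5
  J3: p=7
  J5: p=10
  J6: p=19
  J2: p=20
Order: J1 → J4 → J3 → J5 → J6 → J2


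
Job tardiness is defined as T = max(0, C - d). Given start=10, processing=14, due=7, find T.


Completion = start + processing = 10 + 14 = 24
Tardiness = max(0, C - d) = max(0, 24 - 7)
= max(0, 17)
= 17


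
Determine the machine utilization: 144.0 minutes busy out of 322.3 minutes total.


Utilization = busy / total × 100
= 144.0 / 322.3 × 100
= 44.7%


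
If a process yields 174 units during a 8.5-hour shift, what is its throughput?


Throughput = units / time
= 174 / 8.5
= 20.5 units/hour


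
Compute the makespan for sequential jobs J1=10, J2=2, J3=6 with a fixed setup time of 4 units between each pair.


Makespan = Σ processing + (n-1) × setup
= (10 + 2 + 6) + (3-1)×4
= 18 + 8
= 26 time units


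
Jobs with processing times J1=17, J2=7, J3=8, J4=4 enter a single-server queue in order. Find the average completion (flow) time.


Completion times:
  J1: completes at 17
  J2: completes at 24
  J3: completes at 32
  J4: completes at 36
Sum = 109
Average = 109/4
= 27.25


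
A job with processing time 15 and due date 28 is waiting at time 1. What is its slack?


Slack = due - current_time - processing
= 28 - 1 - 15
= 12


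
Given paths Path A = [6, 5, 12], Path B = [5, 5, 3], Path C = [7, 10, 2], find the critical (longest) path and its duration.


Path A: 6 + 5 + 12 = 23
Path B: 5 + 5 + 3 = 13
Path C: 7 + 10 + 2 = 19
Critical path = longest = max(23, 13, 19)
= 23 (Path A)


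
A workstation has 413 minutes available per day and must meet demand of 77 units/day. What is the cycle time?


Cycle time = available time / demand
= 413 / 77
= 5.36 min/unit


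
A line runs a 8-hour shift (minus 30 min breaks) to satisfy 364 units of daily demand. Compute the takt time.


Available = 8×60 - 30 = 450 min
Takt time = 450 / 364
= 1.24 min/unit


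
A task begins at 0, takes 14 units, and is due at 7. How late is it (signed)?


Completion = 0 + 14 = 14
Lateness = C - d = 14 - 7
= 7


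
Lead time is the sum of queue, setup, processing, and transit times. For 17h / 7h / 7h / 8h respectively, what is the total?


Lead time = queue + setup + processing + transit
= 17 + 7 + 7 + 8
= 39 hours


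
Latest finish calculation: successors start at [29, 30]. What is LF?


LF = min of all successor start times
Successors start at: [29, 30]
LF = min(29, 30)
= 29


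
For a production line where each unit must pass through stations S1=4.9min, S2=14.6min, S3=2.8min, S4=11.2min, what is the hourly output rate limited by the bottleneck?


Bottleneck = longest station time
Station times: [4.9, 14.6, 2.8, 11.2]
Max = 14.6 min
Rate = 60 / 14.6
= 4.11 units/hour (bottleneck: 14.6min)


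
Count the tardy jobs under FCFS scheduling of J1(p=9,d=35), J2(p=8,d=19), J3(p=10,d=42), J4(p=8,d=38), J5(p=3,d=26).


Completion vs due date:
  J1: C=9, d=35 → on time
  J2: C=17, d=19 → on time
  J3: C=27, d=42 → on time
  J4: C=35, d=38 → on time
  J5: C=38, d=26 → TARDY
Tardy jobs: J5
Count = 1


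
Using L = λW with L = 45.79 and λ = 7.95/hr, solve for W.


Little's law: L = λW → W = L / λ
= 45.79 / 7.95
= 5.76 hours


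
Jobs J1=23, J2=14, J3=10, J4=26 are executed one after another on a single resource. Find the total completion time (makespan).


Sequential makespan: sum all processing times
= 23 + 14 + 10 + 26
= 73 time units


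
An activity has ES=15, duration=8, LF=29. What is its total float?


EF = ES + duration = 15 + 8 = 23
LS = LF - duration = 29 - 8 = 21
Total Float = LF - EF = 29 - 23
(or LS - ES = 21 - 15)
= 6


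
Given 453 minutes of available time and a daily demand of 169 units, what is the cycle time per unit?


Cycle time = available time / demand
= 453 / 169
= 2.68 min/unit


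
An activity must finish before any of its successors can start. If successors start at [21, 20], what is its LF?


LF = min of all successor start times
Successors start at: [21, 20]
LF = min(21, 20)
= 20


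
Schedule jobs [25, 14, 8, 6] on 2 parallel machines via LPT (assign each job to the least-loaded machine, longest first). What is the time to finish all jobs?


Jobs (LPT sorted): [25, 14, 8, 6]
Machines: 2
  J=25 → Machine 1 (load: 0+25=25)
  J=14 → Machine 2 (load: 0+14=14)
  J=8 → Machine 2 (load: 14+8=22)
  J=6 → Machine 2 (load: 22+6=28)
Machine loads: [25, 28]
Makespan = max = 28 time units


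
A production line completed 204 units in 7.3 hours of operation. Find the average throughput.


Throughput = units / time
= 204 / 7.3
= 27.9 units/hour


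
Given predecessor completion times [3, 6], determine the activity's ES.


ES = max of all predecessor completion times
Predecessors: [3, 6]
ES = max(3, 6)
= 6


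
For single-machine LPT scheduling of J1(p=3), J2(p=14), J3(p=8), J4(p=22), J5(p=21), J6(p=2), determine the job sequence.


LPT: sort by longest processing time first
  J4: p=22
  J5: p=21
  J2: p=14
  J3: p=8
  J1: p=3
  J6: p=2
Order: J4 → J5 → J2 → J3 → J1 → J6


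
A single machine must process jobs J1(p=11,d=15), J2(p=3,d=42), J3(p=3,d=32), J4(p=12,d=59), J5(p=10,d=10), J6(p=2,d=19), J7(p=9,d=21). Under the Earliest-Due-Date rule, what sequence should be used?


EDD: sort by earliest due date
  J5: d=10, p=10
  J1: d=15, p=11
  J6: d=19, p=2
  J7: d=21, p=9
  J3: d=32, p=3
  J2: d=42, p=3
  J4: d=59, p=12
Order: J5 → J1 → J6 → J7 → J3 → J2 → J4


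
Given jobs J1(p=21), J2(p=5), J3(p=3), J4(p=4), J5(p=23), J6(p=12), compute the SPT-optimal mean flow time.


SPT order: J3 → J4 → J2 → J6 → J1 → J5
Completion times:
  J3: C=3
  J4: C=7
  J2: C=12
  J6: C=24
  J1: C=45
  J5: C=68
Sum = 159, n = 6
Mean flow = 159/6
= 26.50


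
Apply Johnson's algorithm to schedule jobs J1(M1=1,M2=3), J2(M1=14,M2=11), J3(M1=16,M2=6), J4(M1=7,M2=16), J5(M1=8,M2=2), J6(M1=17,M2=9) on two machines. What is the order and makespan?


Johnson's rule:
Group 1 (M1≤M2, sort by M1): ['J1', 'J4']
Group 2 (M1>M2, sort desc M2): ['J2', 'J6', 'J3', 'J5']
Sequence: J1 → J4 → J2 → J6 → J3 → J5
Makespan calculation:
  J1: M1 done=1, M2 done=4
  J4: M1 done=8, M2 done=24
  J2: M1 done=22, M2 done=35
  J6: M1 done=39, M2 done=48
  J3: M1 done=55, M2 done=61
  J5: M1 done=63, M2 done=65
= Sequence: J1 → J4 → J2 → J6 → J3 → J5, Makespan: 65


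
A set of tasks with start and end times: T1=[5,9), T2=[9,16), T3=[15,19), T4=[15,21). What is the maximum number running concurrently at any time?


Check each time point for overlaps:
  t=15: 3 tasks active (T2, T3, T4)
Max concurrent = 3


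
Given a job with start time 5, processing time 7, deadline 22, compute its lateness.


Completion = 5 + 7 = 12
Lateness = C - d = 12 - 22
= -10


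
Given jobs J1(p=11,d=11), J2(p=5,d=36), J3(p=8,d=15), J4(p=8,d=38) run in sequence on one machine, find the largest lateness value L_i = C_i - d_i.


Lateness per job (L = C - d):
  J1: C=11, d=11, L=0
  J2: C=16, d=36, L=-20
  J3: C=24, d=15, L=9
  J4: C=32, d=38, L=-6
Lmax = max(0, -20, 9, -6)
= 9


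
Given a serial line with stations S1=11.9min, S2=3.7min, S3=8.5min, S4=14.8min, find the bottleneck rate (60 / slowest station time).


Bottleneck = longest station time
Station times: [11.9, 3.7, 8.5, 14.8]
Max = 14.8 min
Rate = 60 / 14.8
= 4.05 units/hour (bottleneck: 14.8min)


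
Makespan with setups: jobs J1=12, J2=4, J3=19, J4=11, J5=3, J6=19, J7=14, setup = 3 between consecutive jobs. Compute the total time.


Makespan = Σ processing + (n-1) × setup
= (12 + 4 + 19 + 11 + 3 + 19 + 14) + (7-1)×3
= 82 + 18
= 100 time units


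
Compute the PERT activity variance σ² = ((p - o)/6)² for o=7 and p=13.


σ² = ((p - o) / 6)² = (p - o)² / 36
= (13 - 7)² / 36
= 6² / 36
= 36 / 36
= 1.0000


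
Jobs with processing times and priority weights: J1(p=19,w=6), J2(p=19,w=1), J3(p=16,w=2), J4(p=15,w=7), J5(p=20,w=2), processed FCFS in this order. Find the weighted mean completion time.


Completion times:
  J1: C=19, w×C=6×19=114
  J2: C=38, w×C=1×38=38
  J3: C=54, w×C=2×54=108
  J4: C=69, w×C=7×69=483
  J5: C=89, w×C=2×89=178
Sum w×C = 921
Sum w = 18
Weighted avg = 921/18
= 51.17


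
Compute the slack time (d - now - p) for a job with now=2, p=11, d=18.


Slack = due - current_time - processing
= 18 - 2 - 11
= 5


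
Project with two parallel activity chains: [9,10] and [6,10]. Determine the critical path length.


Path A: 9 + 10 = 19
Path B: 6 + 10 = 16
Critical path = longest = max(19, 16)
= 19 (Path A)


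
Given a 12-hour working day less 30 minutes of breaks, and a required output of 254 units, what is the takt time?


Available = 12×60 - 30 = 690 min
Takt time = 690 / 254
= 2.72 min/unit


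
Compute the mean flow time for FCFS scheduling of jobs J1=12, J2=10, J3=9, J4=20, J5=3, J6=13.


Completion times:
  J1: completes at 12
  J2: completes at 22
  J3: completes at 31
  J4: completes at 51
  J5: completes at 54
  J6: completes at 67
Sum = 237
Average = 237/6
= 39.50


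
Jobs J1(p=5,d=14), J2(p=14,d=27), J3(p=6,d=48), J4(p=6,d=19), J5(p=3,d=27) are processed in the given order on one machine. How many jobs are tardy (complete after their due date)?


Completion vs due date:
  J1: C=5, d=14 → on time
  J2: C=19, d=27 → on time
  J3: C=25, d=48 → on time
  J4: C=31, d=19 → TARDY
  J5: C=34, d=27 → TARDY
Tardy jobs: J4, J5
Count = 2


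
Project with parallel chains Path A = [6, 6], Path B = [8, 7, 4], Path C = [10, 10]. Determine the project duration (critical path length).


Path A: 6 + 6 = 12
Path B: 8 + 7 + 4 = 19
Path C: 10 + 10 = 20
Critical path = longest = max(12, 19, 20)
= 20 (Path C)


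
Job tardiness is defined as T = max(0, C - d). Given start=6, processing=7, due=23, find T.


Completion = start + processing = 6 + 7 = 13
Tardiness = max(0, C - d) = max(0, 13 - 23)
= max(0, -10)
= 0


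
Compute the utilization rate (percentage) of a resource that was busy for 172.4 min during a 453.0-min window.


Utilization = busy / total × 100
= 172.4 / 453.0 × 100
= 38.1%


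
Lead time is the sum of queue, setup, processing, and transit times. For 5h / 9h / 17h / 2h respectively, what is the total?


Lead time = queue + setup + processing + transit
= 5 + 9 + 17 + 2
= 33 hours


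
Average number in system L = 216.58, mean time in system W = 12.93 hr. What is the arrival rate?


Little's law: L = λW → λ = L / W
= 216.58 / 12.93
= 16.75 per hour


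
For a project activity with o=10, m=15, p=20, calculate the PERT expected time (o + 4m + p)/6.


te = (o + 4m + p) / 6
= (10 + 4×15 + 20) / 6
= (10 + 60 + 20) / 6
= 90 / 6
= 15.00


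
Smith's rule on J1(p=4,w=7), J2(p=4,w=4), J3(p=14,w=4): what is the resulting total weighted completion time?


WSPT order (by p/w): J1 → J2 → J3
  J1: C=4, w·C=7×4=28
  J2: C=8, w·C=4×8=32
  J3: C=22, w·C=4×22=88
Σ w·C = 148
= 148


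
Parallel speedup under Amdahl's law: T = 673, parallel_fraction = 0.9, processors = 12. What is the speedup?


Amdahl's law: T_p = T × ((1-p) + p/N)
= 673 × ((1-0.9) + 0.9/12)
= 673 × (0.10 + 0.0750)
= 673 × 0.1750
= 117.77
Speedup = 673/117.77
= 5.71×


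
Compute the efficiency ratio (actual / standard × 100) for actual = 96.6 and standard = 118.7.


Efficiency = (actual / standard) × 100
= (96.6 / 118.7) × 100
= 81.4%


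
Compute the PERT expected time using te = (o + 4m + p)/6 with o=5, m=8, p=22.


te = (o + 4m + p) / 6
= (5 + 4×8 + 22) / 6
= (5 + 32 + 22) / 6
= 59 / 6
= 9.83


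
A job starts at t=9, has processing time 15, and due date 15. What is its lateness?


Completion = 9 + 15 = 24
Lateness = C - d = 24 - 15
= 9


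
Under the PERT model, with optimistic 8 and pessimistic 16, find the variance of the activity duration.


σ² = ((p - o) / 6)² = (p - o)² / 36
= (16 - 8)² / 36
= 8² / 36
= 64 / 36
= 1.7778


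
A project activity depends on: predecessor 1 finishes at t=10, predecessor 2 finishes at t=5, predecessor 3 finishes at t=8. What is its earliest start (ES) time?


ES = max of all predecessor completion times
Predecessors: [10, 5, 8]
ES = max(10, 5, 8)
= 10


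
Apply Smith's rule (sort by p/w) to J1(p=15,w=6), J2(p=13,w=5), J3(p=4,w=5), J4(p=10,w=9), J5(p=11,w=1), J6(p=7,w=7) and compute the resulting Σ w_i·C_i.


WSPT order (by p/w): J3 → J6 → J4 → J1 → J2 → J5
  J3: C=4, w·C=5×4=20
  J6: C=11, w·C=7×11=77
  J4: C=21, w·C=9×21=189
  J1: C=36, w·C=6×36=216
  J2: C=49, w·C=5×49=245
  J5: C=60, w·C=1×60=60
Σ w·C = 807
= 807


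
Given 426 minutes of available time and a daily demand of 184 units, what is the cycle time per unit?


Cycle time = available time / demand
= 426 / 184
= 2.32 min/unit


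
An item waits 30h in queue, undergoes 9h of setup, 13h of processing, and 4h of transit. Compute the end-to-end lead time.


Lead time = queue + setup + processing + transit
= 30 + 9 + 13 + 4
= 56 hours


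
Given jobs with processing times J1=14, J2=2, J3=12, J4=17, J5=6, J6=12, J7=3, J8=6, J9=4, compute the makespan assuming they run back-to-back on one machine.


Sequential makespan: sum all processing times
= 14 + 2 + 12 + 17 + 6 + 12 + 3 + 6 + 4
= 76 time units


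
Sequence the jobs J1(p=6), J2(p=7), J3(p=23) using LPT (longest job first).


LPT: sort by longest processing time first
  J3: p=23
  J2: p=7
  J1: p=6
Order: J3 → J2 → J1


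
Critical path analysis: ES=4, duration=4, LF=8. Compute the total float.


EF = ES + duration = 4 + 4 = 8
LS = LF - duration = 8 - 4 = 4
Total Float = LF - EF = 8 - 8
(or LS - ES = 4 - 4)
= 0


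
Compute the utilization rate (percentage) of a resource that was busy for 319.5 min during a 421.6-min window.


Utilization = busy / total × 100
= 319.5 / 421.6 × 100
= 75.8%


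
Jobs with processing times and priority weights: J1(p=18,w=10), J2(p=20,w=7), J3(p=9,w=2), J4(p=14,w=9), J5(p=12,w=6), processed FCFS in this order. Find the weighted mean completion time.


Completion times:
  J1: C=18, w×C=10×18=180
  J2: C=38, w×C=7×38=266
  J3: C=47, w×C=2×47=94
  J4: C=61, w×C=9×61=549
  J5: C=73, w×C=6×73=438
Sum w×C = 1527
Sum w = 34
Weighted avg = 1527/34
= 44.91


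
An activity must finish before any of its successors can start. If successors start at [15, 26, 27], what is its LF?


LF = min of all successor start times
Successors start at: [15, 26, 27]
LF = min(15, 26, 27)
= 15


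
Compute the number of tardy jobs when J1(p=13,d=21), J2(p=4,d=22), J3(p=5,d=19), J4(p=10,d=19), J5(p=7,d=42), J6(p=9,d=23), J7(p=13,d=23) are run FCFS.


Completion vs due date:
  J1: C=13, d=21 → on time
  J2: C=17, d=22 → on time
  J3: C=22, d=19 → TARDY
  J4: C=32, d=19 → TARDY
  J5: C=39, d=42 → on time
  J6: C=48, d=23 → TARDY
  J7: C=61, d=23 → TARDY
Tardy jobs: J3, J4, J6, J7
Count = 4


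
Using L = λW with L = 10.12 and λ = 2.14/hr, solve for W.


Little's law: L = λW → W = L / λ
= 10.12 / 2.14
= 4.73 hours


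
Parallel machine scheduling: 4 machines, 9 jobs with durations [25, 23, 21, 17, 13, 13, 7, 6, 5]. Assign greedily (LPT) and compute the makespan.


Jobs (LPT sorted): [25, 23, 21, 17, 13, 13, 7, 6, 5]
Machines: 4
  J=25 → Machine 1 (load: 0+25=25)
  J=23 → Machine 2 (load: 0+23=23)
  J=21 → Machine 3 (load: 0+21=21)
  J=17 → Machine 4 (load: 0+17=17)
  J=13 → Machine 4 (load: 17+13=30)
  J=13 → Machine 3 (load: 21+13=34)
  J=7 → Machine 2 (load: 23+7=30)
  J=6 → Machine 1 (load: 25+6=31)
  J=5 → Machine 2 (load: 30+5=35)
Machine loads: [31, 35, 34, 30]
Makespan = max = 35 time units


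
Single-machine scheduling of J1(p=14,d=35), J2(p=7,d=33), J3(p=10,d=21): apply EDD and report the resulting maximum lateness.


EDD order: J3 → J2 → J1
Completion and lateness:
  J3: C=10, d=21, L=10-21=-11
  J2: C=17, d=33, L=17-33=-16
  J1: C=31, d=35, L=31-35=-4
Lmax = max(-11, -16, -4)
= -4


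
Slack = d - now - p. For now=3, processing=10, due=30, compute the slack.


Slack = due - current_time - processing
= 30 - 3 - 10
= 17


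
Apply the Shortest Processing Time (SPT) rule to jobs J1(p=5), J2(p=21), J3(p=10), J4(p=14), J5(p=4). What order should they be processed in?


SPT: sort by shortest processing time
  J5: p=4
  J1: p=5
  J3: p=10
  J4: p=14
  J2: p=21
Order: J5 → J1 → J3 → J4 → J2


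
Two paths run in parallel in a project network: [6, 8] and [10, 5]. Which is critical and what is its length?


Path A: 6 + 8 = 14
Path B: 10 + 5 = 15
Critical path = longest = max(14, 15)
= 15 (Path B)


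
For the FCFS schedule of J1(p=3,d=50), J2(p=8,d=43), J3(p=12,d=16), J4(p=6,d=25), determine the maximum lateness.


Lateness per job (L = C - d):
  J1: C=3, d=50, L=-47
  J2: C=11, d=43, L=-32
  J3: C=23, d=16, L=7
  J4: C=29, d=25, L=4
Lmax = max(-47, -32, 7, 4)
= 7


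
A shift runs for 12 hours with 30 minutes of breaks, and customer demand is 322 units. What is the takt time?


Available = 12×60 - 30 = 690 min
Takt time = 690 / 322
= 2.14 min/unit


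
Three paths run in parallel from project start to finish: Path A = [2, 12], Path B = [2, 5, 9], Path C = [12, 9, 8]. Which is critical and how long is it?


Path A: 2 + 12 = 14
Path B: 2 + 5 + 9 = 16
Path C: 12 + 9 + 8 = 29
Critical path = longest = max(14, 16, 29)
= 29 (Path C)


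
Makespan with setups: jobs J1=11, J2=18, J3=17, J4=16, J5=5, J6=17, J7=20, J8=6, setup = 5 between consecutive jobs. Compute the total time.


Makespan = Σ processing + (n-1) × setup
= (11 + 18 + 17 + 16 + 5 + 17 + 20 + 6) + (8-1)×5
= 110 + 35
= 145 time units


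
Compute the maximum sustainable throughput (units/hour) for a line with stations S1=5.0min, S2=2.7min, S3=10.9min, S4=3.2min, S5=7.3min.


Bottleneck = longest station time
Station times: [5.0, 2.7, 10.9, 3.2, 7.3]
Max = 10.9 min
Rate = 60 / 10.9
= 5.50 units/hour (bottleneck: 10.9min)


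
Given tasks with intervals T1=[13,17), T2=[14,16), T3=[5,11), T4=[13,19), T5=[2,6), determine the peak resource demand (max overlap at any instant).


Check each time point for overlaps:
  t=14: 3 tasks active (T1, T2, T4)
Max concurrent = 3


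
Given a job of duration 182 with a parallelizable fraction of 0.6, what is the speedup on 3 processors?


Amdahl's law: T_p = T × ((1-p) + p/N)
= 182 × ((1-0.6) + 0.6/3)
= 182 × (0.40 + 0.2000)
= 182 × 0.6000
= 109.20
Speedup = 182/109.20
= 1.67×


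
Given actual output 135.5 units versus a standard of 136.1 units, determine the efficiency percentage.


Efficiency = (actual / standard) × 100
= (135.5 / 136.1) × 100
= 99.6%


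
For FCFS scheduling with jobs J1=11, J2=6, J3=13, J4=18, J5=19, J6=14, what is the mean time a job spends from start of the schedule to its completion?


Completion times:
  J1: completes at 11
  J2: completes at 17
  J3: completes at 30
  J4: completes at 48
  J5: completes at 67
  J6: completes at 81
Sum = 254
Average = 254/6
= 42.33


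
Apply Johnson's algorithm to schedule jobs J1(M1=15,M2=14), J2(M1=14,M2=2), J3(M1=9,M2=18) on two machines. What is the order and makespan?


Johnson's rule:
Group 1 (M1≤M2, sort by M1): ['J3']
Group 2 (M1>M2, sort desc M2): ['J1', 'J2']
Sequence: J3 → J1 → J2
Makespan calculation:
  J3: M1 done=9, M2 done=27
  J1: M1 done=24, M2 done=41
  J2: M1 done=38, M2 done=43
= Sequence: J3 → J1 → J2, Makespan: 43


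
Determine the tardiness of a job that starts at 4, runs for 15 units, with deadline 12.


Completion = start + processing = 4 + 15 = 19
Tardiness = max(0, C - d) = max(0, 19 - 12)
= max(0, 7)
= 7


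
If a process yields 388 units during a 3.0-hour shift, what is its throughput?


Throughput = units / time
= 388 / 3.0
= 129.3 units/hour


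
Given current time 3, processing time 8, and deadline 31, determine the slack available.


Slack = due - current_time - processing
= 31 - 3 - 8
= 20


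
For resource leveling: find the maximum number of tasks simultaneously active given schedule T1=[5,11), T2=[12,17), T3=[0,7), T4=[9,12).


Check each time point for overlaps:
  t=5: 2 tasks active (T1, T3)
Max concurrent = 2


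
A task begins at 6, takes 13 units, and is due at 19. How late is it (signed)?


Completion = 6 + 13 = 19
Lateness = C - d = 19 - 19
= 0


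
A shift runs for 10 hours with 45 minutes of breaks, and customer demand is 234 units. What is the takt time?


Available = 10×60 - 45 = 555 min
Takt time = 555 / 234
= 2.37 min/unit


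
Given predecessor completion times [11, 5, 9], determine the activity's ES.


ES = max of all predecessor completion times
Predecessors: [11, 5, 9]
ES = max(11, 5, 9)
= 11


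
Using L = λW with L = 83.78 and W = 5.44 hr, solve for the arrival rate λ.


Little's law: L = λW → λ = L / W
= 83.78 / 5.44
= 15.40 per hour


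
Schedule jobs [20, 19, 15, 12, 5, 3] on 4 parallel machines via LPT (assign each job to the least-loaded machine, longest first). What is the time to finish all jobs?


Jobs (LPT sorted): [20, 19, 15, 12, 5, 3]
Machines: 4
  J=20 → Machine 1 (load: 0+20=20)
  J=19 → Machine 2 (load: 0+19=19)
  J=15 → Machine 3 (load: 0+15=15)
  J=12 → Machine 4 (load: 0+12=12)
  J=5 → Machine 4 (load: 12+5=17)
  J=3 → Machine 3 (load: 15+3=18)
Machine loads: [20, 19, 18, 17]
Makespan = max = 20 time units


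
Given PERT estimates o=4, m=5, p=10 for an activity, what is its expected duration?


te = (o + 4m + p) / 6
= (4 + 4×5 + 10) / 6
= (4 + 20 + 10) / 6
= 34 / 6
= 5.67


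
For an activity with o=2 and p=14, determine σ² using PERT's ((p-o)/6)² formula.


σ² = ((p - o) / 6)² = (p - o)² / 36
= (14 - 2)² / 36
= 12² / 36
= 144 / 36
= 4.0000


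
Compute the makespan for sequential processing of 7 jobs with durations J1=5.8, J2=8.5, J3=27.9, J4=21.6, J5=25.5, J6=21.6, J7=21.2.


Sequential makespan: sum all processing times
= 5.8 + 8.5 + 27.9 + 21.6 + 25.5 + 21.6 + 21.2
= 132.1 time units


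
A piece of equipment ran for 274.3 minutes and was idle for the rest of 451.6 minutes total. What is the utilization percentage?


Utilization = busy / total × 100
= 274.3 / 451.6 × 100
= 60.7%


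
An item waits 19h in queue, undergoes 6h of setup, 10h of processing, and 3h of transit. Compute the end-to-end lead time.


Lead time = queue + setup + processing + transit
= 19 + 6 + 10 + 3
= 38 hours


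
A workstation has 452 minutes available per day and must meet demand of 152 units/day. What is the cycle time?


Cycle time = available time / demand
= 452 / 152
= 2.97 min/unit


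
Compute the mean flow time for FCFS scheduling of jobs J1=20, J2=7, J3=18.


Completion times:
  J1: completes at 20
  J2: completes at 27
  J3: completes at 45
Sum = 92
Average = 92/3
= 30.67


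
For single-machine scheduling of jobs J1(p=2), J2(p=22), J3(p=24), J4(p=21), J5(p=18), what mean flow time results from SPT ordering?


SPT order: J1 → J5 → J4 → J2 → J3
Completion times:
  J1: C=2
  J5: C=20
  J4: C=41
  J2: C=63
  J3: C=87
Sum = 213, n = 5
Mean flow = 213/5
= 42.60


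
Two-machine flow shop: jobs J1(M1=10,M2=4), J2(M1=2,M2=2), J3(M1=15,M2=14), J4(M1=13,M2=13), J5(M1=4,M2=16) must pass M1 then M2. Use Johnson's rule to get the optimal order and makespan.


Johnson's rule:
Group 1 (M1≤M2, sort by M1): ['J2', 'J5', 'J4']
Group 2 (M1>M2, sort desc M2): ['J3', 'J1']
Sequence: J2 → J5 → J4 → J3 → J1
Makespan calculation:
  J2: M1 done=2, M2 done=4
  J5: M1 done=6, M2 done=22
  J4: M1 done=19, M2 done=35
  J3: M1 done=34, M2 done=49
  J1: M1 done=44, M2 done=53
= Sequence: J2 → J5 → J4 → J3 → J1, Makespan: 53


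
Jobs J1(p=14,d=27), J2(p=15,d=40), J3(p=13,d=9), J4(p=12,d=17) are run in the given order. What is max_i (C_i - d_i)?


Lateness per job (L = C - d):
  J1: C=14, d=27, L=-13
  J2: C=29, d=40, L=-11
  J3: C=42, d=9, L=33
  J4: C=54, d=17, L=37
Lmax = max(-13, -11, 33, 37)
= 37


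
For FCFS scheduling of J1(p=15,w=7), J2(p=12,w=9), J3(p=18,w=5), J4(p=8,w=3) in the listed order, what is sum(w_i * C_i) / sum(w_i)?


Completion times:
  J1: C=15, w×C=7×15=105
  J2: C=27, w×C=9×27=243
  J3: C=45, w×C=5×45=225
  J4: C=53, w×C=3×53=159
Sum w×C = 732
Sum w = 24
Weighted avg = 732/24
= 30.50


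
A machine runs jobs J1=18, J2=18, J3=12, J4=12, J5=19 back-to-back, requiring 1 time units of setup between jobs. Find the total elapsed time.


Makespan = Σ processing + (n-1) × setup
= (18 + 18 + 12 + 12 + 19) + (5-1)×1
= 79 + 4
= 83 time units
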